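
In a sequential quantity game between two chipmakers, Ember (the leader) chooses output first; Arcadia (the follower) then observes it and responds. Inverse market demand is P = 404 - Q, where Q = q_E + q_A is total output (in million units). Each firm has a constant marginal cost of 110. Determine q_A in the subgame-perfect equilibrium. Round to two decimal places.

The follower Arcadia best-responds to any q_E: π_A = (404 - Q)q_A - 110q_A.
Setting the follower's marginal profit to zero, 294 - q_E - 2q_A = 0, i.e. q_A = (294 - q_E)/2.
The leader anticipates this reaction. Substituting into P = 404 - Q gives P = 257 - (1/2)q_E, so π_E = (257 - (1/2)q_E)q_E - 110q_E.
Leader FOC: 147 - q_E = 0, so q_E = 147.
Then q_A = (294 - 147)/2 = 147/2.

73.50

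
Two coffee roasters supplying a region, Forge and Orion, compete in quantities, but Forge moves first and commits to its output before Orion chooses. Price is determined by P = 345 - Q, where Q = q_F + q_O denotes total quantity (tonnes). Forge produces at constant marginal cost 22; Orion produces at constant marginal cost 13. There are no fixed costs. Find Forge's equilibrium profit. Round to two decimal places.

The follower Orion best-responds to any q_F: π_O = (345 - Q)q_O - 13q_O.
Setting the follower's marginal profit to zero, 332 - q_F - 2q_O = 0, i.e. q_O = (332 - q_F)/2.
The leader anticipates this reaction. Substituting into P = 345 - Q gives P = 179 - (1/2)q_F, so π_F = (179 - (1/2)q_F)q_F - 22q_F.
Leader FOC: 157 - q_F = 0, so q_F = 157.
Then q_O = (332 - 157)/2 = 175/2.
Price P = 345 - 489/2 = 201/2.
Forge's profit: (201/2 - 22)·157 = 12324.5000.

12324.50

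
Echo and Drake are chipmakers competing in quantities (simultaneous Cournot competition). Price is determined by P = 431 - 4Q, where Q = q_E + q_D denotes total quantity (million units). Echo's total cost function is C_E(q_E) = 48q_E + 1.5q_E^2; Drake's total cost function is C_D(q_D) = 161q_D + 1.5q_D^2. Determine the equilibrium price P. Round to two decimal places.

Echo's profit: π_E = (431 - 4Q)q_E - (48q_E + (3/2)q_E²). Setting ∂π_E/∂q_E = 0: 383 - 11q_E - 4(q_D) = 0.
Drake's profit: π_D = (431 - 4Q)q_D - (161q_D + (3/2)q_D²). Setting ∂π_D/∂q_D = 0: 270 - 11q_D - 4(q_E) = 0.
Best responses: q_E = (383 - 4q_D)/11, q_D = (270 - 4q_E)/11.
Substituting one into the other gives q_E = 29.8381 and q_D = 1438/105.
Total output Q = 653/15, so price P = 431 - 4·(653/15) = 256.8667.

256.87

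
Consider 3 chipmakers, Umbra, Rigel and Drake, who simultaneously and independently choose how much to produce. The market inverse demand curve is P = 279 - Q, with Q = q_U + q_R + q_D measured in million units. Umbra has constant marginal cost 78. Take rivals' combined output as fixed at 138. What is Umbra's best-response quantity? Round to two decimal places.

31.50

With rivals' combined output fixed at 138, Umbra's profit is π_U = (279 - 138 - q_U)q_U - (78q_U) = (141 - q_U)q_U - (78q_U).
∂π_U/∂q_U = 63 - 2q_U = 0, so q_U = 63/2.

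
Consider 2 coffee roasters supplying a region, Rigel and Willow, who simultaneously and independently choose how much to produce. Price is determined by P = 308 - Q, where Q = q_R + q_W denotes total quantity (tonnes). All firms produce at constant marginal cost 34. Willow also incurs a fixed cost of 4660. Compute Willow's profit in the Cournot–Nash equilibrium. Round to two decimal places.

Each firm earns π_i = (308 - Q)q_i - 34q_i.
First-order condition (treating rivals' output as given): 274 - 2q_i - q_j = 0.
By symmetry each firm produces the same amount; substituting q_j = q_i yields q_i = 274/3.
Price P = 308 - 548/3 = 376/3.
Willow's profit: (376/3 - 34)·(274/3) - 4660 = 3681.7778.

3681.78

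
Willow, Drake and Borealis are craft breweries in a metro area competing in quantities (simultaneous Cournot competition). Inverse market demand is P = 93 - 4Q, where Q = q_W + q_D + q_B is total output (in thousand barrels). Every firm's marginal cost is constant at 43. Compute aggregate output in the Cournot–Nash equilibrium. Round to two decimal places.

A representative firm's profit is π_i = q_i(93 - 4Q) - 43q_i.
First-order condition (treating rivals' output as given): 50 - 8q_i - 4·Σ_{j≠i} q_j = 0.
By symmetry each firm produces the same amount; substituting Σ_{j≠i} q_j = 2q_i yields q_i = 50/16 = 25/8.
Total output Q = 25/8 + 25/8 + 25/8 = 75/8.

9.38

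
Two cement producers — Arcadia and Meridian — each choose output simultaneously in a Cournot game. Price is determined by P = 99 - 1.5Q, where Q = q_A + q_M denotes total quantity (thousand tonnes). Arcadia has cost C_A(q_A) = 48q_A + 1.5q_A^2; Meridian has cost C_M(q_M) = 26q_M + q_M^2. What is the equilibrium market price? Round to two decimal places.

71.59

Arcadia's profit: π_A = (99 - 1.5Q)q_A - (48q_A + (3/2)q_A²). Setting ∂π_A/∂q_A = 0: 51 - 6q_A - (3/2)(q_M) = 0.
Meridian's profit: π_M = (99 - 1.5Q)q_M - (26q_M + q_M²). Setting ∂π_M/∂q_M = 0: 73 - 5q_M - (3/2)(q_A) = 0.
So q_A = (51 - (3/2)q_M)/6 and q_M = (73 - (3/2)q_A)/5.
Solving the pair: q_A = 194/37, q_M = 482/37.
Total output Q = 676/37, so price P = 99 - (3/2)·(676/37) = 71.5946.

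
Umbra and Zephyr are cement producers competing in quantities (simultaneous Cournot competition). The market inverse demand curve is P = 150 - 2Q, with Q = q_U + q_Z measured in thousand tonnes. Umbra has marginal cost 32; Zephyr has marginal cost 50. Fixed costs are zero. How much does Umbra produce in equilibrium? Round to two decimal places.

Umbra's profit: π_U = (150 - 2Q)q_U - (32q_U). Setting ∂π_U/∂q_U = 0: 118 - 4q_U - 2(q_Z) = 0.
Zephyr's first-order condition: 100 - 4q_Z - 2(q_U) = 0.
Rearranging gives the reaction functions q_U = (118 - 2q_Z)/4 and q_Z = (100 - 2q_U)/4.
Solving the pair: q_U = 68/3, q_Z = 41/3.

22.67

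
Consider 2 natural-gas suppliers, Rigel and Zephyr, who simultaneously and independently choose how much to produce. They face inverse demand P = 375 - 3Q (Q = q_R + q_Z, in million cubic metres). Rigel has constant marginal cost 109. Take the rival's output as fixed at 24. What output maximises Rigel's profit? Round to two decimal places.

With the rival's output fixed at 24, Rigel's profit is π_R = (375 - 3·24 - 3q_R)q_R - (109q_R) = (303 - 3q_R)q_R - (109q_R).
∂π_R/∂q_R = 194 - 6q_R = 0, so q_R = 97/3.

32.33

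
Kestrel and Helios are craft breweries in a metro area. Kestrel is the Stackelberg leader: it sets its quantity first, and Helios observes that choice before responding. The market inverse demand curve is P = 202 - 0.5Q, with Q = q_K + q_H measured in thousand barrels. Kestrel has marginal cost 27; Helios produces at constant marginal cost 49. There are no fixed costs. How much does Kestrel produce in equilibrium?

197

Solve by backward induction. Given q_K, the follower Helios maximises π_H = (202 - (1/2)q_K - (1/2)q_H)q_H - 49q_H.
Setting the follower's marginal profit to zero, 153 - (1/2)q_K - q_H = 0, i.e. q_H = (153 - (1/2)q_K).
The leader anticipates this reaction. Substituting into P = 202 - 0.5Q gives P = 251/2 - (1/4)q_K, so π_K = (251/2 - (1/4)q_K)q_K - 27q_K.
The leader's first-order condition 197/2 - (1/2)q_K = 0 yields q_K = 197.
Then q_H = (153 - (1/2)·197) = 109/2.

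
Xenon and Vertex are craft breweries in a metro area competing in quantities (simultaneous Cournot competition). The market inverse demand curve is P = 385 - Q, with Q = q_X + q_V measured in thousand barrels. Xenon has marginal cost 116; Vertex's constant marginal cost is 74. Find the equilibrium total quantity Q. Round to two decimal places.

Xenon's profit: π_X = (385 - Q)q_X - (116q_X). Setting ∂π_X/∂q_X = 0: 269 - 2q_X - (q_V) = 0.
Vertex's first-order condition: 311 - 2q_V - (q_X) = 0.
Best responses: q_X = (269 - q_V)/2, q_V = (311 - q_X)/2.
Solving the pair: q_X = 227/3, q_V = 353/3.
Total output Q = 227/3 + 353/3 = 580/3.

193.33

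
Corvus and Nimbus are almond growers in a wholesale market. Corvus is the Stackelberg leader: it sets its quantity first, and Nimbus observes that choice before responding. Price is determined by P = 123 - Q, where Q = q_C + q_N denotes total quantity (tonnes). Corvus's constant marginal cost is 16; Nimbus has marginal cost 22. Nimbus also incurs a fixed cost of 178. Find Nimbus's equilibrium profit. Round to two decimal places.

The follower Nimbus best-responds to any q_C: π_N = (123 - Q)q_N - 22q_N.
Setting the follower's marginal profit to zero, 101 - q_C - 2q_N = 0, i.e. q_N = (101 - q_C)/2.
The leader anticipates this reaction. Substituting into P = 123 - Q gives P = 145/2 - (1/2)q_C, so π_C = (145/2 - (1/2)q_C)q_C - 16q_C.
Leader FOC: 113/2 - q_C = 0, so q_C = 113/2.
Then q_N = (101 - 113/2)/2 = 89/4.
Price P = 123 - 315/4 = 177/4.
Nimbus's profit: (177/4 - 22)·(89/4) - 178 = 317.0625.

317.06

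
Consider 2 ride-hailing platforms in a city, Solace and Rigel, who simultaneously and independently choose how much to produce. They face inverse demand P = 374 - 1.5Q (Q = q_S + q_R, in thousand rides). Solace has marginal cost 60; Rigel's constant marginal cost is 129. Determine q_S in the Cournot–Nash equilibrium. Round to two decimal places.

85.11

Solace's profit: π_S = (374 - 1.5Q)q_S - (60q_S). Setting ∂π_S/∂q_S = 0: 314 - 3q_S - (3/2)(q_R) = 0.
Rigel's profit: π_R = (374 - 1.5Q)q_R - (129q_R). Setting ∂π_R/∂q_R = 0: 245 - 3q_R - (3/2)(q_S) = 0.
Best responses: q_S = (314 - (3/2)q_R)/3, q_R = (245 - (3/2)q_S)/3.
Substituting one into the other gives q_S = 766/9 and q_R = 352/9.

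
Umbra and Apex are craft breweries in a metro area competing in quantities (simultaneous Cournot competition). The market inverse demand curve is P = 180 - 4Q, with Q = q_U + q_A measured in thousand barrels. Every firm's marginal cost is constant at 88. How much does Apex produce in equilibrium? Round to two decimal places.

Each firm earns π_i = (180 - 4Q)q_i - 88q_i.
Setting ∂π_i/∂q_i = 0 with rivals' quantities fixed: 92 - 8q_i - 4q_j = 0.
With identical firms every q_j equals q_i, so q_j = q_i and 92 = 12q_i, giving q_i = 23/3.

7.67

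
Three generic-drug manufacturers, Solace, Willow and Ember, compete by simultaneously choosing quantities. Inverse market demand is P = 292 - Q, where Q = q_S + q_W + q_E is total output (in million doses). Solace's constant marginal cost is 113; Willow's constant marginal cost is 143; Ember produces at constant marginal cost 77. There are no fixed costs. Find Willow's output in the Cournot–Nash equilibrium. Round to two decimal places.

Solace's profit: π_S = (292 - Q)q_S - (113q_S). Setting ∂π_S/∂q_S = 0: 179 - 2q_S - (q_W + q_E) = 0.
Willow's first-order condition: 149 - 2q_W - (q_S + q_E) = 0.
Ember's profit: π_E = (292 - Q)q_E - (77q_E). Setting ∂π_E/∂q_E = 0: 215 - 2q_E - (q_S + q_W) = 0.
Summing all 3 equations gives 543 − 4Q = 0, hence Q = 543/4.
Back-substituting: q_S = (179 − 543/4) = 173/4, q_W = (149 − 543/4) = 53/4, q_E = (215 − 543/4) = 317/4.

13.25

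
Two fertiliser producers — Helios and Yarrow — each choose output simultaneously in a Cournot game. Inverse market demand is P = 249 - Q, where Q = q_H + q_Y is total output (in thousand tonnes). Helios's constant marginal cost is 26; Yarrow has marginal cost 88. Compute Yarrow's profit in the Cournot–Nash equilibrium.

Helios's profit: π_H = (249 - Q)q_H - (26q_H). Setting ∂π_H/∂q_H = 0: 223 - 2q_H - (q_Y) = 0.
Yarrow's profit: π_Y = (249 - Q)q_Y - (88q_Y). Setting ∂π_Y/∂q_Y = 0: 161 - 2q_Y - (q_H) = 0.
So q_H = (223 - q_Y)/2 and q_Y = (161 - q_H)/2.
Solving the pair: q_H = 95, q_Y = 33.
Price P = 249 - 128 = 121.
Yarrow's profit: (121 - 88)·33 = 1089.

1089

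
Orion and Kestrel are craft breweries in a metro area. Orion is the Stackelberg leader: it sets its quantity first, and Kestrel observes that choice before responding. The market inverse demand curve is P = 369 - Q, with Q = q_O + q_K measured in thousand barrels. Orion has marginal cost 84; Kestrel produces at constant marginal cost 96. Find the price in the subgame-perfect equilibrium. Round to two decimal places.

158.25

The follower Kestrel best-responds to any q_O: π_K = (369 - Q)q_K - 96q_K.
∂π_K/∂q_K = 273 - q_O - 2q_K = 0 gives the reaction function q_K = (273 - q_O)/2.
The leader anticipates this reaction. Substituting into P = 369 - Q gives P = 465/2 - (1/2)q_O, so π_O = (465/2 - (1/2)q_O)q_O - 84q_O.
Leader FOC: 297/2 - q_O = 0, so q_O = 297/2.
Then q_K = (273 - 297/2)/2 = 249/4.
Total output Q = 843/4, so price P = 369 - 843/4 = 633/4.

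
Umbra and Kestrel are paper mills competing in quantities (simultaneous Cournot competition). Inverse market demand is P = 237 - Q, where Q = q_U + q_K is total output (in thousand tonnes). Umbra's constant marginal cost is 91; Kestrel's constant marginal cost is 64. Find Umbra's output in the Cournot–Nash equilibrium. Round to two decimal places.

Umbra's profit: π_U = (237 - Q)q_U - (91q_U). Setting ∂π_U/∂q_U = 0: 146 - 2q_U - (q_K) = 0.
Kestrel's first-order condition: 173 - 2q_K - (q_U) = 0.
Rearranging gives the reaction functions q_U = (146 - q_K)/2 and q_K = (173 - q_U)/2.
Substituting one into the other gives q_U = 119/3 and q_K = 200/3.

39.67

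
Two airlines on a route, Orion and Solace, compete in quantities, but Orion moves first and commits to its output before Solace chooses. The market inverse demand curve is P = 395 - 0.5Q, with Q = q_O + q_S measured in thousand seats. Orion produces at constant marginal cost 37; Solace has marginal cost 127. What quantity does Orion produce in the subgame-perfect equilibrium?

The follower Solace best-responds to any q_O: π_S = (395 - 0.5Q)q_S - 127q_S.
Setting the follower's marginal profit to zero, 268 - (1/2)q_O - q_S = 0, i.e. q_S = (268 - (1/2)q_O).
Orion substitutes q_S(q_O) into its own profit: π_O = q_O(395 - (1/2)q_O - (268 - (1/2)q_O)/2) - 37q_O = (261 - (1/4)q_O)q_O - 37q_O.
Maximising: ∂π_O/∂q_O = 224 - (1/2)q_O = 0, giving q_O = 448.
Then q_S = (268 - (1/2)·448) = 44.

448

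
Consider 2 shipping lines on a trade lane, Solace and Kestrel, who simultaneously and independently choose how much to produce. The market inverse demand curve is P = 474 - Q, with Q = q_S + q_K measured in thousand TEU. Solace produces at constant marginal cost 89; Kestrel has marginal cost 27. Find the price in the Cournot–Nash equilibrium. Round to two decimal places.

196.67

Solace's profit: π_S = (474 - Q)q_S - (89q_S). Setting ∂π_S/∂q_S = 0: 385 - 2q_S - (q_K) = 0.
Kestrel's profit: π_K = (474 - Q)q_K - (27q_K). Setting ∂π_K/∂q_K = 0: 447 - 2q_K - (q_S) = 0.
Rearranging gives the reaction functions q_S = (385 - q_K)/2 and q_K = (447 - q_S)/2.
Solving the pair: q_S = 323/3, q_K = 509/3.
Total output Q = 832/3, so price P = 474 - 832/3 = 590/3.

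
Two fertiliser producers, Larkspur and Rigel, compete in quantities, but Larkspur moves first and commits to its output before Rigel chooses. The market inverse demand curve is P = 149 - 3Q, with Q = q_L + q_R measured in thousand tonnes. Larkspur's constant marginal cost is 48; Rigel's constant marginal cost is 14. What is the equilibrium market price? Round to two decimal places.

The follower Rigel best-responds to any q_L: π_R = (149 - 3Q)q_R - 14q_R.
Follower FOC: 135 - 3q_L - 6q_R = 0, so q_R(q_L) = (135 - 3q_L)/6.
Larkspur substitutes q_R(q_L) into its own profit: π_L = q_L(149 - 3q_L - (135 - 3q_L)/2) - 48q_L = (163/2 - (3/2)q_L)q_L - 48q_L.
Leader FOC: 67/2 - 3q_L = 0, so q_L = 67/6.
Then q_R = (135 - 3·(67/6))/6 = 203/12.
Total output Q = 337/12, so price P = 149 - 3·(337/12) = 259/4.

64.75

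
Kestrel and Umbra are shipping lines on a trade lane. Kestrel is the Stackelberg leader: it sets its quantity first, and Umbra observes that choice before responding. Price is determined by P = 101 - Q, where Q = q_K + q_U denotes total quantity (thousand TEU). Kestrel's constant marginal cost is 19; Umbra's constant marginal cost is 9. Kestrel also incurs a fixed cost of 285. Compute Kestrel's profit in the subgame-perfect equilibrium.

The follower Umbra best-responds to any q_K: π_U = (101 - Q)q_U - 9q_U.
Follower FOC: 92 - q_K - 2q_U = 0, so q_U(q_K) = (92 - q_K)/2.
Kestrel substitutes q_U(q_K) into its own profit: π_K = q_K(101 - q_K - (92 - q_K)/2) - 19q_K = (55 - (1/2)q_K)q_K - 19q_K.
The leader's first-order condition 36 - q_K = 0 yields q_K = 36.
Then q_U = (92 - 36)/2 = 28.
Price P = 101 - 64 = 37.
Kestrel's profit: (37 - 19)·36 - 285 = 363.

363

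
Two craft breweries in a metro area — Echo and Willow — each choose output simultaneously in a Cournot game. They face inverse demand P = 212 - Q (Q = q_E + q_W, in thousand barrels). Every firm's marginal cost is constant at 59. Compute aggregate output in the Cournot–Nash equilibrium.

A representative firm's profit is π_i = q_i(212 - Q) - 59q_i.
First-order condition (treating rivals' output as given): 153 - 2q_i - q_j = 0.
By symmetry each firm produces the same amount; substituting q_j = q_i yields q_i = 153/3 = 51.
Total output Q = 51 + 51 = 102.

102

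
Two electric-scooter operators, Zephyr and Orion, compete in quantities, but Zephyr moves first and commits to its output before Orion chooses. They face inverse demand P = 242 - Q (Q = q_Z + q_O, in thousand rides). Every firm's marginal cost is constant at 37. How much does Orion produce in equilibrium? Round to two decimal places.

51.25

The follower Orion best-responds to any q_Z: π_O = (242 - Q)q_O - 37q_O.
Follower FOC: 205 - q_Z - 2q_O = 0, so q_O(q_Z) = (205 - q_Z)/2.
Zephyr substitutes q_O(q_Z) into its own profit: π_Z = q_Z(242 - q_Z - (205 - q_Z)/2) - 37q_Z = (279/2 - (1/2)q_Z)q_Z - 37q_Z.
Leader FOC: 205/2 - q_Z = 0, so q_Z = 205/2.
Then q_O = (205 - 205/2)/2 = 205/4.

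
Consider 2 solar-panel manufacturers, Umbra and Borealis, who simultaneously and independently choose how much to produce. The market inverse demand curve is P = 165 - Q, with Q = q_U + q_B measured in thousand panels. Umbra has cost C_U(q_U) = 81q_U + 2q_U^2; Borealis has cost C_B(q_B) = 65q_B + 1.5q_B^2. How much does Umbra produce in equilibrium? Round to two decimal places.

11.03

Umbra's profit: π_U = (165 - Q)q_U - (81q_U + 2q_U²). Setting ∂π_U/∂q_U = 0: 84 - 6q_U - (q_B) = 0.
Borealis's profit: π_B = (165 - Q)q_B - (65q_B + (3/2)q_B²). Setting ∂π_B/∂q_B = 0: 100 - 5q_B - (q_U) = 0.
Best responses: q_U = (84 - q_B)/6, q_B = (100 - q_U)/5.
Substituting one into the other gives q_U = 320/29 and q_B = 516/29.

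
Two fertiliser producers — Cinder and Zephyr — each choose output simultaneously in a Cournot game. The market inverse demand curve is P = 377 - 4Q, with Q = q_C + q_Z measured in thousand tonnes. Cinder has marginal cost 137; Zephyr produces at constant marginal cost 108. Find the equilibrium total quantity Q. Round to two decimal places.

42.42

Cinder's profit: π_C = (377 - 4Q)q_C - (137q_C). Setting ∂π_C/∂q_C = 0: 240 - 8q_C - 4(q_Z) = 0.
Zephyr's profit: π_Z = (377 - 4Q)q_Z - (108q_Z). Setting ∂π_Z/∂q_Z = 0: 269 - 8q_Z - 4(q_C) = 0.
Best responses: q_C = (240 - 4q_Z)/8, q_Z = (269 - 4q_C)/8.
Solving the pair: q_C = 211/12, q_Z = 149/6.
Total output Q = 211/12 + 149/6 = 509/12.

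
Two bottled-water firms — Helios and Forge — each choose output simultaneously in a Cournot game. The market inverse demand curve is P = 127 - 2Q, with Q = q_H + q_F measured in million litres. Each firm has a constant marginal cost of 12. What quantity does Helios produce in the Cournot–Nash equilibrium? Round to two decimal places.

Each firm earns π_i = (127 - 2Q)q_i - 12q_i.
Setting ∂π_i/∂q_i = 0 with rivals' quantities fixed: 115 - 4q_i - 2q_j = 0.
By symmetry each firm produces the same amount; substituting q_j = q_i yields q_i = 115/6.

19.17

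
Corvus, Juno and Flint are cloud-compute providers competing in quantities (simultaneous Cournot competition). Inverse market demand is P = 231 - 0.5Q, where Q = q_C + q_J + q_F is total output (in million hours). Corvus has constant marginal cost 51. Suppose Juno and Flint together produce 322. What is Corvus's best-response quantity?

With rivals' combined output fixed at 322, Corvus's profit is π_C = (231 - (1/2)·322 - (1/2)q_C)q_C - (51q_C) = (70 - (1/2)q_C)q_C - (51q_C).
∂π_C/∂q_C = 19 - q_C = 0, so q_C = 19.

19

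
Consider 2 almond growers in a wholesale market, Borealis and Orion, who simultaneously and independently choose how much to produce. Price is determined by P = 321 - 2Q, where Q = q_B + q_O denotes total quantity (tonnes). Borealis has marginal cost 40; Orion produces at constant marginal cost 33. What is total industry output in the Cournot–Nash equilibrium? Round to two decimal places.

Borealis's profit: π_B = (321 - 2Q)q_B - (40q_B). Setting ∂π_B/∂q_B = 0: 281 - 4q_B - 2(q_O) = 0.
Orion's profit: π_O = (321 - 2Q)q_O - (33q_O). Setting ∂π_O/∂q_O = 0: 288 - 4q_O - 2(q_B) = 0.
Best responses: q_B = (281 - 2q_O)/4, q_O = (288 - 2q_B)/4.
Substituting one into the other gives q_B = 137/3 and q_O = 295/6.
Total output Q = 137/3 + 295/6 = 569/6.

94.83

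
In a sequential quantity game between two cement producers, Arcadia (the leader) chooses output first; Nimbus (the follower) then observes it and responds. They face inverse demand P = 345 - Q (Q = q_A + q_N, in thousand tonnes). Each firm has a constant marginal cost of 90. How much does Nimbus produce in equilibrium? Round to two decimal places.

63.75

Solve by backward induction. Given q_A, the follower Nimbus maximises π_N = (345 - q_A - q_N)q_N - 90q_N.
Follower FOC: 255 - q_A - 2q_N = 0, so q_N(q_A) = (255 - q_A)/2.
Arcadia substitutes q_N(q_A) into its own profit: π_A = q_A(345 - q_A - (255 - q_A)/2) - 90q_A = (435/2 - (1/2)q_A)q_A - 90q_A.
Leader FOC: 255/2 - q_A = 0, so q_A = 255/2.
Then q_N = (255 - 255/2)/2 = 255/4.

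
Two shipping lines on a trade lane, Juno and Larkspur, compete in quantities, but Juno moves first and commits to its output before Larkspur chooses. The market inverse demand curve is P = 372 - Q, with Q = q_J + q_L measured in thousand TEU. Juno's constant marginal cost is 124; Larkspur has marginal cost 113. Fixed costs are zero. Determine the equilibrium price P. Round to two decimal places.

183.25

Solve by backward induction. Given q_J, the follower Larkspur maximises π_L = (372 - q_J - q_L)q_L - 113q_L.
Setting the follower's marginal profit to zero, 259 - q_J - 2q_L = 0, i.e. q_L = (259 - q_J)/2.
The leader anticipates this reaction. Substituting into P = 372 - Q gives P = 485/2 - (1/2)q_J, so π_J = (485/2 - (1/2)q_J)q_J - 124q_J.
Maximising: ∂π_J/∂q_J = 237/2 - q_J = 0, giving q_J = 237/2.
Then q_L = (259 - 237/2)/2 = 281/4.
Total output Q = 755/4, so price P = 372 - 755/4 = 733/4.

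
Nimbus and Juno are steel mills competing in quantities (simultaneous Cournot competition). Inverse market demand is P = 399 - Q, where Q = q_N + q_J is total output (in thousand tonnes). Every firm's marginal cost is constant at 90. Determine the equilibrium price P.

193

Each firm earns π_i = (399 - Q)q_i - 90q_i.
Setting ∂π_i/∂q_i = 0 with rivals' quantities fixed: 309 - 2q_i - q_j = 0.
By symmetry each firm produces the same amount; substituting q_j = q_i yields q_i = 309/3 = 103.
Total output Q = 206, so price P = 399 - 206 = 193.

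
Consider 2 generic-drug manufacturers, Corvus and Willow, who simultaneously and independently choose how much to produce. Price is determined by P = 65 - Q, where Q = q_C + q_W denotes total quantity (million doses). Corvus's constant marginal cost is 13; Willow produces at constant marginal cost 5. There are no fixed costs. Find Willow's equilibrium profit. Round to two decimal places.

Corvus's profit: π_C = (65 - Q)q_C - (13q_C). Setting ∂π_C/∂q_C = 0: 52 - 2q_C - (q_W) = 0.
Willow's profit: π_W = (65 - Q)q_W - (5q_W). Setting ∂π_W/∂q_W = 0: 60 - 2q_W - (q_C) = 0.
Best responses: q_C = (52 - q_W)/2, q_W = (60 - q_C)/2.
Substituting one into the other gives q_C = 44/3 and q_W = 68/3.
Price P = 65 - 112/3 = 83/3.
Willow's profit: (83/3 - 5)·(68/3) = 513.7778.

513.78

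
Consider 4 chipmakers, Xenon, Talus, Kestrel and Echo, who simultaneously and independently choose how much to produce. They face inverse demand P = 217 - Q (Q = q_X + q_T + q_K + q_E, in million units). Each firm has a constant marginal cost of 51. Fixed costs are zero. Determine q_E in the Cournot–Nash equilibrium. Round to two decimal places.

33.20

Each firm earns π_i = (217 - Q)q_i - 51q_i.
Setting ∂π_i/∂q_i = 0 with rivals' quantities fixed: 166 - 2q_i - Σ_{j≠i} q_j = 0.
By symmetry each firm produces the same amount; substituting Σ_{j≠i} q_j = 3q_i yields q_i = 166/5.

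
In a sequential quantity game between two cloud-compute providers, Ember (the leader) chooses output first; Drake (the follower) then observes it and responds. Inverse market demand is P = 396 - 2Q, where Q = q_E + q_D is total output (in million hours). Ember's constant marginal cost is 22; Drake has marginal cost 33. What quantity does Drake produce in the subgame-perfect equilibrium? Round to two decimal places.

42.63

The follower Drake best-responds to any q_E: π_D = (396 - 2Q)q_D - 33q_D.
Follower FOC: 363 - 2q_E - 4q_D = 0, so q_D(q_E) = (363 - 2q_E)/4.
The leader anticipates this reaction. Substituting into P = 396 - 2Q gives P = 429/2 - q_E, so π_E = (429/2 - q_E)q_E - 22q_E.
Leader FOC: 385/2 - 2q_E = 0, so q_E = 385/4.
Then q_D = (363 - 2·(385/4))/4 = 341/8.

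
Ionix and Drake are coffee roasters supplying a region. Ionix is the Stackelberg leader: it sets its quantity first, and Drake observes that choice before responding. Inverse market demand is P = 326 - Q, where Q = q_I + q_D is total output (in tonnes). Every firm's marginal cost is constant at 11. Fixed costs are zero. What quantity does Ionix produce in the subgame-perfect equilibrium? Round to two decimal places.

157.50

Solve by backward induction. Given q_I, the follower Drake maximises π_D = (326 - q_I - q_D)q_D - 11q_D.
∂π_D/∂q_D = 315 - q_I - 2q_D = 0 gives the reaction function q_D = (315 - q_I)/2.
Ionix substitutes q_D(q_I) into its own profit: π_I = q_I(326 - q_I - (315 - q_I)/2) - 11q_I = (337/2 - (1/2)q_I)q_I - 11q_I.
The leader's first-order condition 315/2 - q_I = 0 yields q_I = 315/2.
Then q_D = (315 - 315/2)/2 = 315/4.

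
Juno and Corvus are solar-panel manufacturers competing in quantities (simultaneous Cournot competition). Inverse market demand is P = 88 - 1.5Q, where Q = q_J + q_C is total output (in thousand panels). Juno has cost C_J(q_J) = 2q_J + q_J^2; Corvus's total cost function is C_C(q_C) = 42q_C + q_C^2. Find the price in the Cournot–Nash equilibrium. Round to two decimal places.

57.54

Juno's profit: π_J = (88 - 1.5Q)q_J - (2q_J + q_J²). Setting ∂π_J/∂q_J = 0: 86 - 5q_J - (3/2)(q_C) = 0.
Corvus's first-order condition: 46 - 5q_C - (3/2)(q_J) = 0.
So q_J = (86 - (3/2)q_C)/5 and q_C = (46 - (3/2)q_J)/5.
Substituting one into the other gives q_J = 1444/91 and q_C = 404/91.
Total output Q = 264/13, so price P = 88 - (3/2)·(264/13) = 748/13.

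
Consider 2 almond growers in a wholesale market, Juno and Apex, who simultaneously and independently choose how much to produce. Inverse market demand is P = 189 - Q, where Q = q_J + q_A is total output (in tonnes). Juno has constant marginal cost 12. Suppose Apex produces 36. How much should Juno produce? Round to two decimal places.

70.50

With the rival's output fixed at 36, Juno's profit is π_J = (189 - 36 - q_J)q_J - (12q_J) = (153 - q_J)q_J - (12q_J).
∂π_J/∂q_J = 141 - 2q_J = 0, so q_J = 141/2.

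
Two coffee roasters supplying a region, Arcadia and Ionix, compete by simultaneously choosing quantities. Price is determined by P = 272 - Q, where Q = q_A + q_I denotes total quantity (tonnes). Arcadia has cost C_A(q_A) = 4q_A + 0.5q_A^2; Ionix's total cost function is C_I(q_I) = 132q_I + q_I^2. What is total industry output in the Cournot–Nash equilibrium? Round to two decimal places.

Arcadia's profit: π_A = (272 - Q)q_A - (4q_A + (1/2)q_A²). Setting ∂π_A/∂q_A = 0: 268 - 3q_A - (q_I) = 0.
Ionix's profit: π_I = (272 - Q)q_I - (132q_I + q_I²). Setting ∂π_I/∂q_I = 0: 140 - 4q_I - (q_A) = 0.
Best responses: q_A = (268 - q_I)/3, q_I = (140 - q_A)/4.
Solving the pair: q_A = 932/11, q_I = 152/11.
Total output Q = 932/11 + 152/11 = 1084/11.

98.55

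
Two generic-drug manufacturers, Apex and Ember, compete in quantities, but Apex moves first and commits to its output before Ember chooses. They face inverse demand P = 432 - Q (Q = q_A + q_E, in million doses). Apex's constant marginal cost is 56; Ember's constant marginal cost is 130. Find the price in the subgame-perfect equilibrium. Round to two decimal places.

168.50

Solve by backward induction. Given q_A, the follower Ember maximises π_E = (432 - q_A - q_E)q_E - 130q_E.
Setting the follower's marginal profit to zero, 302 - q_A - 2q_E = 0, i.e. q_E = (302 - q_A)/2.
The leader anticipates this reaction. Substituting into P = 432 - Q gives P = 281 - (1/2)q_A, so π_A = (281 - (1/2)q_A)q_A - 56q_A.
Maximising: ∂π_A/∂q_A = 225 - q_A = 0, giving q_A = 225.
Then q_E = (302 - 225)/2 = 77/2.
Total output Q = 527/2, so price P = 432 - 527/2 = 337/2.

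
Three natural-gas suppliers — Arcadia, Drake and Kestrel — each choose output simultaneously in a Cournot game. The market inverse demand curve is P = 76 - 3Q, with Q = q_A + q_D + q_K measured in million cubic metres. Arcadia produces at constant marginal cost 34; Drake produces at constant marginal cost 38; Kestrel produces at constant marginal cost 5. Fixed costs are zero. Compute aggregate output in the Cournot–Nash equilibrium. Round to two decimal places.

Arcadia's profit: π_A = (76 - 3Q)q_A - (34q_A). Setting ∂π_A/∂q_A = 0: 42 - 6q_A - 3(q_D + q_K) = 0.
Drake's profit: π_D = (76 - 3Q)q_D - (38q_D). Setting ∂π_D/∂q_D = 0: 38 - 6q_D - 3(q_A + q_K) = 0.
Kestrel's profit: π_K = (76 - 3Q)q_K - (5q_K). Setting ∂π_K/∂q_K = 0: 71 - 6q_K - 3(q_A + q_D) = 0.
Adding the 3 first-order conditions: 151 − 12Q = 0, so Q = 151/12.
Back-substituting: q_A = (42 − 151/4)/3 = 17/12, q_D = (38 − 151/4)/3 = 1/12, q_K = (71 − 151/4)/3 = 133/12.
Total output Q = 17/12 + 1/12 + 133/12 = 151/12.

12.58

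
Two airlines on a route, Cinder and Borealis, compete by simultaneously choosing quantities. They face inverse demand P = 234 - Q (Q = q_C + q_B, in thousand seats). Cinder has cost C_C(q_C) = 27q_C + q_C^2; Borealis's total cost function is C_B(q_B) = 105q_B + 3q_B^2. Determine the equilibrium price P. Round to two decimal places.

174.77

Cinder's profit: π_C = (234 - Q)q_C - (27q_C + q_C²). Setting ∂π_C/∂q_C = 0: 207 - 4q_C - (q_B) = 0.
Borealis's profit: π_B = (234 - Q)q_B - (105q_B + 3q_B²). Setting ∂π_B/∂q_B = 0: 129 - 8q_B - (q_C) = 0.
Best responses: q_C = (207 - q_B)/4, q_B = (129 - q_C)/8.
Solving the pair: q_C = 1527/31, q_B = 309/31.
Total output Q = 1836/31, so price P = 234 - 1836/31 = 174.7742.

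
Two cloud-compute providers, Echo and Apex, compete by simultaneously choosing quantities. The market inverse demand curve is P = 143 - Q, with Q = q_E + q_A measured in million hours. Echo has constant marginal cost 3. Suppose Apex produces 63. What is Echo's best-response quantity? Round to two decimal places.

With the rival's output fixed at 63, Echo's profit is π_E = (143 - 63 - q_E)q_E - (3q_E) = (80 - q_E)q_E - (3q_E).
∂π_E/∂q_E = 77 - 2q_E = 0, so q_E = 77/2.

38.50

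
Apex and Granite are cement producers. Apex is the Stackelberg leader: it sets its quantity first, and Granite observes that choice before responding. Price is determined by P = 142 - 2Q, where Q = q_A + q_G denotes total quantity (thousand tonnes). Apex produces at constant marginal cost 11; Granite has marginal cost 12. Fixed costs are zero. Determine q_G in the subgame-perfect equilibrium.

Solve by backward induction. Given q_A, the follower Granite maximises π_G = (142 - 2q_A - 2q_G)q_G - 12q_G.
∂π_G/∂q_G = 130 - 2q_A - 4q_G = 0 gives the reaction function q_G = (130 - 2q_A)/4.
Apex substitutes q_G(q_A) into its own profit: π_A = q_A(142 - 2q_A - (130 - 2q_A)/2) - 11q_A = (77 - q_A)q_A - 11q_A.
Leader FOC: 66 - 2q_A = 0, so q_A = 33.
Then q_G = (130 - 2·33)/4 = 16.

16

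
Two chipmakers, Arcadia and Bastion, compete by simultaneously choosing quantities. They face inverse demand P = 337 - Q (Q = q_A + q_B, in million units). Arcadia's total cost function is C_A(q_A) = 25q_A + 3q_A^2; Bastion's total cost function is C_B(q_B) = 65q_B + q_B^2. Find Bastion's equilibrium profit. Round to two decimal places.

7231.00

Arcadia's profit: π_A = (337 - Q)q_A - (25q_A + 3q_A²). Setting ∂π_A/∂q_A = 0: 312 - 8q_A - (q_B) = 0.
Bastion's first-order condition: 272 - 4q_B - (q_A) = 0.
Best responses: q_A = (312 - q_B)/8, q_B = (272 - q_A)/4.
Solving the pair: q_A = 976/31, q_B = 1864/31.
Price P = 337 - 91.6129 = 245.3871.
Bastion's profit: 245.3871·(1864/31) - 65·(1864/31) - (1864/31)² = 7231.0010.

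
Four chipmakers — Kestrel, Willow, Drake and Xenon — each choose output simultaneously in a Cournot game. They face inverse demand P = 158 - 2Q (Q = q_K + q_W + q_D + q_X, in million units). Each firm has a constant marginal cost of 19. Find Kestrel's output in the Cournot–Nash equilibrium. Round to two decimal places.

13.90

A representative firm's profit is π_i = q_i(158 - 2Q) - 19q_i.
Setting ∂π_i/∂q_i = 0 with rivals' quantities fixed: 139 - 4q_i - 2·Σ_{j≠i} q_j = 0.
With identical firms every q_j equals q_i, so Σ_{j≠i} q_j = 3q_i and 139 = 10q_i, giving q_i = 139/10.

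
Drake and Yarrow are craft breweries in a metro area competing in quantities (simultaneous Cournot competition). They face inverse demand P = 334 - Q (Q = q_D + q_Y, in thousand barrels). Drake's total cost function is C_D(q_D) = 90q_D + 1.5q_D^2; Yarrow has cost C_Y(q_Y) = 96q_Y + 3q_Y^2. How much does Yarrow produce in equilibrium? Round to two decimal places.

Drake's profit: π_D = (334 - Q)q_D - (90q_D + (3/2)q_D²). Setting ∂π_D/∂q_D = 0: 244 - 5q_D - (q_Y) = 0.
Yarrow's first-order condition: 238 - 8q_Y - (q_D) = 0.
So q_D = (244 - q_Y)/5 and q_Y = (238 - q_D)/8.
Solving the pair: q_D = 1714/39, q_Y = 946/39.

24.26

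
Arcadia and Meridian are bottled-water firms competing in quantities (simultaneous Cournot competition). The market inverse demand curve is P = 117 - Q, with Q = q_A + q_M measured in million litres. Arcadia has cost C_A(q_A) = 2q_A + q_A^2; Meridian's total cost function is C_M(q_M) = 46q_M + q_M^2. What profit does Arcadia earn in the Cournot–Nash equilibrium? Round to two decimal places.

1345.08

Arcadia's profit: π_A = (117 - Q)q_A - (2q_A + q_A²). Setting ∂π_A/∂q_A = 0: 115 - 4q_A - (q_M) = 0.
Meridian's first-order condition: 71 - 4q_M - (q_A) = 0.
Rearranging gives the reaction functions q_A = (115 - q_M)/4 and q_M = (71 - q_A)/4.
Substituting one into the other gives q_A = 389/15 and q_M = 169/15.
Price P = 117 - 186/5 = 399/5.
Arcadia's profit: (399/5)·(389/15) - 2·(389/15) - (389/15)² = 1345.0756.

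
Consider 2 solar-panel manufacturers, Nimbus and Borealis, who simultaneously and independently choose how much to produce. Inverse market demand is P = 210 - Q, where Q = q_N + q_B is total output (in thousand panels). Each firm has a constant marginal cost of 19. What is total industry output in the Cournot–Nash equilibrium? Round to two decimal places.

127.33

A representative firm's profit is π_i = q_i(210 - Q) - 19q_i.
First-order condition (treating rivals' output as given): 191 - 2q_i - q_j = 0.
By symmetry each firm produces the same amount; substituting q_j = q_i yields q_i = 191/3.
Total output Q = 191/3 + 191/3 = 382/3.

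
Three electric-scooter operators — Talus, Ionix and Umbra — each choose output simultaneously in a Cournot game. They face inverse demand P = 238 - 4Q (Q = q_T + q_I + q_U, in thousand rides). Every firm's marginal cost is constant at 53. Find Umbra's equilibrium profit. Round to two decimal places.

A representative firm's profit is π_i = q_i(238 - 4Q) - 53q_i.
Setting ∂π_i/∂q_i = 0 with rivals' quantities fixed: 185 - 8q_i - 4·Σ_{j≠i} q_j = 0.
By symmetry each firm produces the same amount; substituting Σ_{j≠i} q_j = 2q_i yields q_i = 185/16.
Price P = 238 - 4·(555/16) = 397/4.
Umbra's profit: (397/4 - 53)·(185/16) = 534.7656.

534.77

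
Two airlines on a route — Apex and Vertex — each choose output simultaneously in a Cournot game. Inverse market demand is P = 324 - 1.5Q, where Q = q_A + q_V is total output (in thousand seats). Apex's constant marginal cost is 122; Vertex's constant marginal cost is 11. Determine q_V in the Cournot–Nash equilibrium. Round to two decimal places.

Apex's profit: π_A = (324 - 1.5Q)q_A - (122q_A). Setting ∂π_A/∂q_A = 0: 202 - 3q_A - (3/2)(q_V) = 0.
Vertex's profit: π_V = (324 - 1.5Q)q_V - (11q_V). Setting ∂π_V/∂q_V = 0: 313 - 3q_V - (3/2)(q_A) = 0.
Rearranging gives the reaction functions q_A = (202 - (3/2)q_V)/3 and q_V = (313 - (3/2)q_A)/3.
Substituting one into the other gives q_A = 182/9 and q_V = 848/9.

94.22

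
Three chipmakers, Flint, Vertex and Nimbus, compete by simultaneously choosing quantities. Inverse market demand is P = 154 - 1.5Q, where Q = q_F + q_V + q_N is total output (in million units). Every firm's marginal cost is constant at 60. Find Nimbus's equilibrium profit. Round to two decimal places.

A representative firm's profit is π_i = q_i(154 - 1.5Q) - 60q_i.
Setting ∂π_i/∂q_i = 0 with rivals' quantities fixed: 94 - 3q_i - (3/2)·Σ_{j≠i} q_j = 0.
With identical firms every q_j equals q_i, so Σ_{j≠i} q_j = 2q_i and 94 = 6q_i, giving q_i = 47/3.
Price P = 154 - (3/2)·47 = 167/2.
Nimbus's profit: (167/2 - 60)·(47/3) = 368.1667.

368.17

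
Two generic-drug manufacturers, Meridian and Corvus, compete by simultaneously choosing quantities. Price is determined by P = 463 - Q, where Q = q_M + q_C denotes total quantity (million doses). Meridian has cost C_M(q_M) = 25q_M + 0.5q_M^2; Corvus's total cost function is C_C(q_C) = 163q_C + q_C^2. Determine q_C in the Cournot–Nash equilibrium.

Meridian's profit: π_M = (463 - Q)q_M - (25q_M + (1/2)q_M²). Setting ∂π_M/∂q_M = 0: 438 - 3q_M - (q_C) = 0.
Corvus's first-order condition: 300 - 4q_C - (q_M) = 0.
So q_M = (438 - q_C)/3 and q_C = (300 - q_M)/4.
Substituting one into the other gives q_M = 132 and q_C = 42.

42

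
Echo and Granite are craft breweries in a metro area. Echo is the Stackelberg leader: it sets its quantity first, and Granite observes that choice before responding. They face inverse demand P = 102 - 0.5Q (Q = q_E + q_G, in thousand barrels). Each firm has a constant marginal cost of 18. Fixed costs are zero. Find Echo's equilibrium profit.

1764

Solve by backward induction. Given q_E, the follower Granite maximises π_G = (102 - (1/2)q_E - (1/2)q_G)q_G - 18q_G.
Setting the follower's marginal profit to zero, 84 - (1/2)q_E - q_G = 0, i.e. q_G = (84 - (1/2)q_E).
Echo substitutes q_G(q_E) into its own profit: π_E = q_E(102 - (1/2)q_E - (84 - (1/2)q_E)/2) - 18q_E = (60 - (1/4)q_E)q_E - 18q_E.
Leader FOC: 42 - (1/2)q_E = 0, so q_E = 84.
Then q_G = (84 - (1/2)·84) = 42.
Price P = 102 - (1/2)·126 = 39.
Echo's profit: (39 - 18)·84 = 1764.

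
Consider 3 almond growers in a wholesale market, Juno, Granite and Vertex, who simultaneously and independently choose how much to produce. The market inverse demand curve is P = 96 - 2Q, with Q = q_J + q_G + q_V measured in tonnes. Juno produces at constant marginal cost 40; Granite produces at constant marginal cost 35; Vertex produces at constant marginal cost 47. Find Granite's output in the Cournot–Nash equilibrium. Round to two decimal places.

Juno's profit: π_J = (96 - 2Q)q_J - (40q_J). Setting ∂π_J/∂q_J = 0: 56 - 4q_J - 2(q_G + q_V) = 0.
Granite's profit: π_G = (96 - 2Q)q_G - (35q_G). Setting ∂π_G/∂q_G = 0: 61 - 4q_G - 2(q_J + q_V) = 0.
Vertex's profit: π_V = (96 - 2Q)q_V - (47q_V). Setting ∂π_V/∂q_V = 0: 49 - 4q_V - 2(q_J + q_G) = 0.
Adding the 3 conditions: 166 − 4Q − 4Q = 0, i.e. Q = 83/4.
Back-substituting: q_J = (56 − 83/2)/2 = 29/4, q_G = (61 − 83/2)/2 = 39/4, q_V = (49 − 83/2)/2 = 15/4.

9.75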